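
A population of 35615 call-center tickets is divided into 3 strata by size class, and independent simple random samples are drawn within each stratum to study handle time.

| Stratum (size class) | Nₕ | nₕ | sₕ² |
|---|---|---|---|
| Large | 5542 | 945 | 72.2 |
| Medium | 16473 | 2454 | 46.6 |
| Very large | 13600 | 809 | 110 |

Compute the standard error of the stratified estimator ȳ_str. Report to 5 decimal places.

0.15375

Var(ȳ_str) = Σₕ Wₕ²(1 − fₕ)sₕ²/nₕ with Wₕ = Nₕ/N, N = 35615.
Large: Wₕ = 0.15560859; term = 0.15560859²·(1 − 0.17051606)·72.2/945 = 0.0015345481.
Medium: Wₕ = 0.46252983; term = 0.46252983²·(1 − 0.14897104)·46.6/2454 = 0.0034572851.
Very large: Wₕ = 0.38186158; term = 0.38186158²·(1 − 0.05948529)·110/809 = 0.018647545.
Sum = 0.023639378.
SE = √(0.023639378) = 0.15375.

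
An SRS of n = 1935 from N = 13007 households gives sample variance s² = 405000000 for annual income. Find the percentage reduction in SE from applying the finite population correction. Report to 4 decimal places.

f = n/N = 1935/13007 = 0.14876605.
SE_no-fpc = √(s²/n) = 457.49571; SE_fpc = √((1−f)s²/n) = 422.09625.
Ratio = √(1−f) = 0.92262341. Reduction = 100·(1 − 0.92262341) = 7.7377%.

7.7377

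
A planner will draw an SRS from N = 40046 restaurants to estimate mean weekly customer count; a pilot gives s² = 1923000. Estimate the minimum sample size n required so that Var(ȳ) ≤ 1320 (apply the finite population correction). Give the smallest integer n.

1406

Without fpc, n₀ = s²/D = 1923000/1320 = 1456.8182.
With fpc, (1 − n/N)·s²/n ≤ D requires n ≥ n₀/(1 + n₀/N) = 1456.8182/(1 + 1456.8182/40046) = 1405.6814.
Rounding up, n = 1406.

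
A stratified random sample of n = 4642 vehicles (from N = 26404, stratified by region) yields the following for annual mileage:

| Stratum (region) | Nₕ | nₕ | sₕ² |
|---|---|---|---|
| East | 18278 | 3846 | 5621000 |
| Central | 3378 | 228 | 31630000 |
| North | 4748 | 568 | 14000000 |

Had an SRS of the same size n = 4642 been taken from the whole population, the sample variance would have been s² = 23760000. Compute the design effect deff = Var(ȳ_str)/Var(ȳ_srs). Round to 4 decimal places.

Var(ȳ_str) = Σ Wₕ²(1−fₕ)sₕ²/nₕ with Wₕ = Nₕ/26404:
  East: (18278/26404)²·(1−3846/18278)·5621000/3846 = 552.99353
  Central: (3378/26404)²·(1−228/3378)·31630000/228 = 2117.3619
  North: (4748/26404)²·(1−568/4748)·14000000/568 = 701.66085
  → Var(ȳ_str) = 3372.0163.
Var(ȳ_srs) = (1 − 4642/26404)·23760000/4642 = 4218.6198.
deff = 3372.0163 / 4218.6198 = 0.7993.

0.7993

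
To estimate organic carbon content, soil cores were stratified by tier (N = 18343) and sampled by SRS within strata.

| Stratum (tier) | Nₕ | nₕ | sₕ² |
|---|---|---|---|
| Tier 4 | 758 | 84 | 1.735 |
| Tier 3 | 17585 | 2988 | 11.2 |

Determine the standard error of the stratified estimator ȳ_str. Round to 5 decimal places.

0.05377

Var(ȳ_str) = Σₕ Wₕ²(1 − fₕ)sₕ²/nₕ with Wₕ = Nₕ/N, N = 18343.
Tier 4: Wₕ = 0.04132367; term = 0.04132367²·(1 − 0.11081794)·1.735/84 = 3.1362348 × 10^-5.
Tier 3: Wₕ = 0.95867633; term = 0.95867633²·(1 − 0.16991754)·11.2/2988 = 0.0028595828.
Sum = 0.0028909451.
SE = √(0.0028909451) = 0.05377.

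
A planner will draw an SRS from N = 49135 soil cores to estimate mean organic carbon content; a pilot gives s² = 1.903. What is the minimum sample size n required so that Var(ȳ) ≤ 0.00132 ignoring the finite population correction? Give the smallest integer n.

1442

Without fpc, n₀ = s²/D = 1.903/0.00132 = 1441.6667.
Rounding up, n = 1442.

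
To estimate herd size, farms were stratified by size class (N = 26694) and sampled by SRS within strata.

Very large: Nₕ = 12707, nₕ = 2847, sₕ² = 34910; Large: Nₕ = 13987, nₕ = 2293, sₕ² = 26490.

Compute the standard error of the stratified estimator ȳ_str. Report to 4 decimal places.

2.1927

Var(ȳ_str) = Σₕ Wₕ²(1 − fₕ)sₕ²/nₕ with Wₕ = Nₕ/N, N = 26694.
Very large: Wₕ = 0.47602457; term = 0.47602457²·(1 − 0.22404974)·34910/2847 = 2.1560311.
Large: Wₕ = 0.52397543; term = 0.52397543²·(1 − 0.16393794)·26490/2293 = 2.6517847.
Sum = 4.8078158.
SE = √(4.8078158) = 2.1927.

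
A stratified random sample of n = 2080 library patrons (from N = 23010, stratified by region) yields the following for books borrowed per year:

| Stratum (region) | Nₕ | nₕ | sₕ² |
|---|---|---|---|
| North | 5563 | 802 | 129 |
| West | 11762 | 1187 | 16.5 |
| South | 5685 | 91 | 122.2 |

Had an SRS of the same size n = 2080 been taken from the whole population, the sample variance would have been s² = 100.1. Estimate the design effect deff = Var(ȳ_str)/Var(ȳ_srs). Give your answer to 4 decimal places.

Var(ȳ_str) = Σ Wₕ²(1−fₕ)sₕ²/nₕ with Wₕ = Nₕ/23010:
  North: (5563/23010)²·(1−802/5563)·129/802 = 0.0080461726
  West: (11762/23010)²·(1−1187/11762)·16.5/1187 = 0.0032655891
  South: (5685/23010)²·(1−91/5685)·122.2/91 = 0.080658382
  → Var(ȳ_str) = 0.091970144.
Var(ȳ_srs) = (1 − 2080/23010)·100.1/2080 = 0.043774718.
deff = 0.091970144 / 0.043774718 = 2.1010.

2.1010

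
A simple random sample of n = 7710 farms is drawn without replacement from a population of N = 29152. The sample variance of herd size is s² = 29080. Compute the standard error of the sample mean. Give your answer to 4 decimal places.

1.6656

Under SRS without replacement, Var(ȳ) = (1 − f)·s²/n with f = n/N = 7710/29152 = 0.26447585.
Var(ȳ) = (1 − 0.26447585)·29080/7710 = 0.73552415·3.771725 = 2.7741948.
SE(ȳ) = √(2.7741948) = 1.6656.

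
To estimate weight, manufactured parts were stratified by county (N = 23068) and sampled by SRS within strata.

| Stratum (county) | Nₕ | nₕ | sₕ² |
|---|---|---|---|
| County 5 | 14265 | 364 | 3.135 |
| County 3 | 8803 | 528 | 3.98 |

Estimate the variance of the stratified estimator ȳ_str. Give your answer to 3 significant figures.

Var(ȳ_str) = Σₕ Wₕ²(1 − fₕ)sₕ²/nₕ with Wₕ = Nₕ/N, N = 23068.
County 5: Wₕ = 0.61838911; term = 0.61838911²·(1 − 0.02551700)·3.135/364 = 0.0032094757.
County 3: Wₕ = 0.38161089; term = 0.38161089²·(1 − 0.05997955)·3.98/528 = 0.0010318771.
Sum = 0.0042413528.

0.00424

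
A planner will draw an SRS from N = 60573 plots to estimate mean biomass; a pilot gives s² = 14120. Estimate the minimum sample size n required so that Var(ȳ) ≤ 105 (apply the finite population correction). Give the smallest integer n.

135

Without fpc, n₀ = s²/D = 14120/105 = 134.4762.
With fpc, (1 − n/N)·s²/n ≤ D requires n ≥ n₀/(1 + n₀/N) = 134.4762/(1 + 134.4762/60573) = 134.1783.
Rounding up, n = 135.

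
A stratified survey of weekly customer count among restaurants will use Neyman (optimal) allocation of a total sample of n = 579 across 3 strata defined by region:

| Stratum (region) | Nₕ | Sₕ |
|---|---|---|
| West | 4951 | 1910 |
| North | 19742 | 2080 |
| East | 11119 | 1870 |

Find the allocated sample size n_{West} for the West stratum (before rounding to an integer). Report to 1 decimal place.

76.8

Neyman allocation: nₕ = n·NₕSₕ / Σⱼ NⱼSⱼ.
Σ NⱼSⱼ = 4951·1910 + 19742·2080 + 11119·1870 = 7.13123 × 10^7.
n_{West} = 579·4951·1910 / (7.13123 × 10^7) = 76.8.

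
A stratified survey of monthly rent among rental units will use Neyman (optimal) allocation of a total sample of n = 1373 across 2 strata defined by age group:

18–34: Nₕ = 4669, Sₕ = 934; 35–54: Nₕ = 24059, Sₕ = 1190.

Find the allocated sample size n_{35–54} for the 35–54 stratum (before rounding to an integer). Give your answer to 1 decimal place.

1191.5

Neyman allocation: nₕ = n·NₕSₕ / Σⱼ NⱼSⱼ.
Σ NⱼSⱼ = 4669·934 + 24059·1190 = 3.2991056 × 10^7.
n_{35–54} = 1373·24059·1190 / (3.2991056 × 10^7) = 1191.5.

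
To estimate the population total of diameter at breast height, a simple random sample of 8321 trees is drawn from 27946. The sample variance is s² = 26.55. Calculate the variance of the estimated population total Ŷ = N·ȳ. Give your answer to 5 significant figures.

1.7499 × 10^6

Var(Ŷ) = N²·Var(ȳ) = N²·(1 − n/N)·s²/n.
f = 8321/27946 = 0.29775281; Var(ȳ) = 0.70224719·26.55/8321 = 0.0022406758.
Var(Ŷ) = 27946² · 0.0022406758 = 1.7499206 × 10^6.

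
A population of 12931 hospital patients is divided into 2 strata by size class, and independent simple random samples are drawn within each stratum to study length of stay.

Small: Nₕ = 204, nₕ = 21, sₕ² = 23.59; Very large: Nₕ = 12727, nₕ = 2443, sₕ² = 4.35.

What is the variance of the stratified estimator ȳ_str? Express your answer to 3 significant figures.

Var(ȳ_str) = Σₕ Wₕ²(1 − fₕ)sₕ²/nₕ with Wₕ = Nₕ/N, N = 12931.
Small: Wₕ = 0.01577604; term = 0.01577604²·(1 − 0.10294118)·23.59/21 = 2.5079893 × 10^-4.
Very large: Wₕ = 0.98422396; term = 0.98422396²·(1 − 0.19195411)·4.35/2443 = 0.0013937654.
Sum = 0.0016445643.

0.00164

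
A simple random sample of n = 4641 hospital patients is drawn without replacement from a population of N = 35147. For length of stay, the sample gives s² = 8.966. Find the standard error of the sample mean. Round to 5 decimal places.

0.04095

Under SRS without replacement, Var(ȳ) = (1 − f)·s²/n with f = n/N = 4641/35147 = 0.13204541.
Var(ȳ) = (1 − 0.13204541)·8.966/4641 = 0.86795459·0.0019319112 = 0.0016768112.
SE(ȳ) = √(0.0016768112) = 0.04095.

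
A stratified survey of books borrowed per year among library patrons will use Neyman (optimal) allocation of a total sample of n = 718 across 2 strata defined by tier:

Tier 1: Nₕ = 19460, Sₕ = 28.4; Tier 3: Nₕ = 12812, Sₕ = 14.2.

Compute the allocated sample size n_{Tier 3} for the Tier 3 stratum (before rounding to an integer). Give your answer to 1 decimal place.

Neyman allocation: nₕ = n·NₕSₕ / Σⱼ NⱼSⱼ.
Σ NⱼSⱼ = 19460·28.4 + 12812·14.2 = 734594.4.
n_{Tier 3} = 718·12812·14.2 / 734594.4 = 177.8.

177.8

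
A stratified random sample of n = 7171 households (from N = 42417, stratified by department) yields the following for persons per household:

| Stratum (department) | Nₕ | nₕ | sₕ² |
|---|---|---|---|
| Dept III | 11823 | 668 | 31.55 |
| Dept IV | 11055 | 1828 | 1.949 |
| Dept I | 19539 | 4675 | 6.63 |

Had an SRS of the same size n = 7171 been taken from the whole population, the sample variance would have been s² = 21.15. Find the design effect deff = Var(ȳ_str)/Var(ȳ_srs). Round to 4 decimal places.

Var(ȳ_str) = Σ Wₕ²(1−fₕ)sₕ²/nₕ with Wₕ = Nₕ/42417:
  Dept III: (11823/42417)²·(1−668/11823)·31.55/668 = 0.0034621053
  Dept IV: (11055/42417)²·(1−1828/11055)·1.949/1828 = 6.0447037 × 10^-5
  Dept I: (19539/42417)²·(1−4675/19539)·6.63/4675 = 2.2892332 × 10^-4
  → Var(ȳ_str) = 0.0037514757.
Var(ȳ_srs) = (1 − 7171/42417)·21.15/7171 = 0.0024507586.
deff = 0.0037514757 / 0.0024507586 = 1.5307.

1.5307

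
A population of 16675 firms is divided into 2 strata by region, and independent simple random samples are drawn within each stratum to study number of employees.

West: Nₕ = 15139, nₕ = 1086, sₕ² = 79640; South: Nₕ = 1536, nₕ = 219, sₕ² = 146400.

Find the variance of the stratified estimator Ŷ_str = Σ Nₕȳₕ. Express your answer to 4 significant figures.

Var(Ŷ_str) = Σₕ Nₕ²(1 − fₕ)sₕ²/nₕ.
West: 15139²·(1 − 1086/15139)·79640/1086 = 1.5601547 × 10^10.
South: 1536²·(1 − 219/1536)·146400/219 = 1.3523028 × 10^9.
Sum = 1.695385 × 10^10.

1.695 × 10^10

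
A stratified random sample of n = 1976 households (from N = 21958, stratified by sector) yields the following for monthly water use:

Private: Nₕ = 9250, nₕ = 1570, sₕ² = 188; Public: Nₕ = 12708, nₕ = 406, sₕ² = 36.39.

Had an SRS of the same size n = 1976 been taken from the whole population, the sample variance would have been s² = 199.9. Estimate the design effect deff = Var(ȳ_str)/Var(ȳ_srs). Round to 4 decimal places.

Var(ȳ_str) = Σ Wₕ²(1−fₕ)sₕ²/nₕ with Wₕ = Nₕ/21958:
  Private: (9250/21958)²·(1−1570/9250)·188/1570 = 0.017643128
  Public: (12708/21958)²·(1−406/12708)·36.39/406 = 0.029061859
  → Var(ȳ_str) = 0.046704987.
Var(ȳ_srs) = (1 − 1976/21958)·199.9/1976 = 0.092060224.
deff = 0.046704987 / 0.092060224 = 0.5073.

0.5073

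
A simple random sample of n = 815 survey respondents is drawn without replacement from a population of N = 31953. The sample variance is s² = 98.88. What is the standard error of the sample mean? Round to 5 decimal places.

Under SRS without replacement, Var(ȳ) = (1 − f)·s²/n with f = n/N = 815/31953 = 0.02550621.
Var(ȳ) = (1 − 0.02550621)·98.88/815 = 0.97449379·0.12132515 = 0.11823061.
SE(ȳ) = √(0.11823061) = 0.34385.

0.34385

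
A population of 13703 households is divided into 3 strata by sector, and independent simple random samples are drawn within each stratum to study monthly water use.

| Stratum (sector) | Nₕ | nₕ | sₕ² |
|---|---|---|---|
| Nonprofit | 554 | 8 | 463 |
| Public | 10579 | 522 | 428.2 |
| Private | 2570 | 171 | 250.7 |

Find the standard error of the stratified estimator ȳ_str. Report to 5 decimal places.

Var(ȳ_str) = Σₕ Wₕ²(1 − fₕ)sₕ²/nₕ with Wₕ = Nₕ/N, N = 13703.
Nonprofit: Wₕ = 0.04042910; term = 0.04042910²·(1 − 0.01444043)·463/8 = 0.093231376.
Public: Wₕ = 0.77202073; term = 0.77202073²·(1 − 0.04934304)·428.2/522 = 0.46479122.
Private: Wₕ = 0.18755017; term = 0.18755017²·(1 − 0.06653696)·250.7/171 = 0.048138248.
Sum = 0.60616084.
SE = √(0.60616084) = 0.77856.

0.77856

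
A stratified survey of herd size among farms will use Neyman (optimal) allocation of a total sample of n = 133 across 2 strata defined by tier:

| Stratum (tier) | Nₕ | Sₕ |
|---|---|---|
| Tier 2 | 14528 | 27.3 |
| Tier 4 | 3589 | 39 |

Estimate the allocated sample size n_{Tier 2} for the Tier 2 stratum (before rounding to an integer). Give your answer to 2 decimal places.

98.31

Neyman allocation: nₕ = n·NₕSₕ / Σⱼ NⱼSⱼ.
Σ NⱼSⱼ = 14528·27.3 + 3589·39 = 536585.4.
n_{Tier 2} = 133·14528·27.3 / 536585.4 = 98.31.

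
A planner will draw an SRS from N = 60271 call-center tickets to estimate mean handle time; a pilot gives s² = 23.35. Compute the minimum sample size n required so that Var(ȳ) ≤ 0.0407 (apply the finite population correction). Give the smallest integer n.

Without fpc, n₀ = s²/D = 23.35/0.0407 = 573.7101.
With fpc, (1 − n/N)·s²/n ≤ D requires n ≥ n₀/(1 + n₀/N) = 573.7101/(1 + 573.7101/60271) = 568.3005.
Rounding up, n = 569.

569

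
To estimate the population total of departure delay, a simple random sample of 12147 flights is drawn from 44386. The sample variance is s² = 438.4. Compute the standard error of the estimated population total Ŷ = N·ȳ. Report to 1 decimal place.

Var(Ŷ) = N²·Var(ȳ) = N²·(1 − n/N)·s²/n.
f = 12147/44386 = 0.27366737; Var(ȳ) = 0.72633263·438.4/12147 = 0.026214228.
Var(Ŷ) = 44386² · 0.026214228 = 5.1645096 × 10^7.
SE(Ŷ) = √(5.1645096 × 10^7) = 7186.5.

7186.5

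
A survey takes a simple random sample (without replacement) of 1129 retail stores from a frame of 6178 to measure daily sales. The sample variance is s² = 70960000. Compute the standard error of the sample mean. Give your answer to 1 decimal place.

Under SRS without replacement, Var(ȳ) = (1 − f)·s²/n with f = n/N = 1129/6178 = 0.18274522.
Var(ȳ) = (1 − 0.18274522)·70960000/1129 = 0.81725478·62852.081 = 51366.164.
SE(ȳ) = √(51366.164) = 226.6.

226.6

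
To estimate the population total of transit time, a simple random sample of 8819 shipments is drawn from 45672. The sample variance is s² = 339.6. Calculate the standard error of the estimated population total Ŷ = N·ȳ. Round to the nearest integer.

Var(Ŷ) = N²·Var(ȳ) = N²·(1 − n/N)·s²/n.
f = 8819/45672 = 0.19309424; Var(ȳ) = 0.80690576·339.6/8819 = 0.031072139.
Var(Ŷ) = 45672² · 0.031072139 = 6.4814356 × 10^7.
SE(Ŷ) = √(6.4814356 × 10^7) = 8051.

8051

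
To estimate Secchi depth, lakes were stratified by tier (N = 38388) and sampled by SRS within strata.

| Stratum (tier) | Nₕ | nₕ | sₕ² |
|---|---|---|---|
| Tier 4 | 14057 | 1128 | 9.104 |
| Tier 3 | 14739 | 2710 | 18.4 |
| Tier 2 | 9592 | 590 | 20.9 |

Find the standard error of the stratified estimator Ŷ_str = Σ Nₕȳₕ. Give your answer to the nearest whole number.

Var(Ŷ_str) = Σₕ Nₕ²(1 − fₕ)sₕ²/nₕ.
Tier 4: 14057²·(1 − 1128/14057)·9.104/1128 = 1.4668332 × 10^6.
Tier 3: 14739²·(1 − 2710/14739)·18.4/2710 = 1.2037771 × 10^6.
Tier 2: 9592²·(1 − 590/9592)·20.9/590 = 3.0587392 × 10^6.
Sum = 5.7293495 × 10^6.
SE = √(5.7293495 × 10^6) = 2394.

2394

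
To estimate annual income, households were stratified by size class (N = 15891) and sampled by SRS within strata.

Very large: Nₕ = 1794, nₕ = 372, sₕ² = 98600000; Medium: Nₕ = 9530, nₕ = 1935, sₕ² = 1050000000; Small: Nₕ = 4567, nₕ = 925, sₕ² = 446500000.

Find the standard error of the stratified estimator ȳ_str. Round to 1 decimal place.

435.9

Var(ȳ_str) = Σₕ Wₕ²(1 − fₕ)sₕ²/nₕ with Wₕ = Nₕ/N, N = 15891.
Very large: Wₕ = 0.11289409; term = 0.11289409²·(1 − 0.20735786)·98600000/372 = 2677.6484.
Medium: Wₕ = 0.59971053; term = 0.59971053²·(1 − 0.20304302)·1050000000/1935 = 155534.43.
Small: Wₕ = 0.28739538; term = 0.28739538²·(1 − 0.20253996)·446500000/925 = 31794.224.
Sum = 190006.3.
SE = √(190006.3) = 435.9.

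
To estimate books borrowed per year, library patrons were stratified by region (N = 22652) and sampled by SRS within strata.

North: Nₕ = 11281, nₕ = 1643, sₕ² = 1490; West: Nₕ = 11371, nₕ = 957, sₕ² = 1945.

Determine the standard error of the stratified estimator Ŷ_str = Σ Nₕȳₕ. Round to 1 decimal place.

Var(Ŷ_str) = Σₕ Nₕ²(1 − fₕ)sₕ²/nₕ.
North: 11281²·(1 − 1643/11281)·1490/1643 = 9.8601433 × 10^7.
West: 11371²·(1 − 957/11371)·1945/957 = 2.4067108 × 10^8.
Sum = 3.3927251 × 10^8.
SE = √(3.3927251 × 10^8) = 18419.4.

18419.4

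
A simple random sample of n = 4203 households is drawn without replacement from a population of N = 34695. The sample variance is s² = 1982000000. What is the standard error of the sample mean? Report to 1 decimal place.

Under SRS without replacement, Var(ȳ) = (1 − f)·s²/n with f = n/N = 4203/34695 = 0.12114137.
Var(ȳ) = (1 − 0.12114137)·1982000000/4203 = 0.87885863·471567.93 = 414441.54.
SE(ȳ) = √(414441.54) = 643.8.

643.8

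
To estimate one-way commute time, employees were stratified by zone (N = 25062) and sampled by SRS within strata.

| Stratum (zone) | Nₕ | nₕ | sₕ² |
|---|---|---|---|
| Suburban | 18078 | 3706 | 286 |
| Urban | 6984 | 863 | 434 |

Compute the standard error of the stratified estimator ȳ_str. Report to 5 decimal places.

Var(ȳ_str) = Σₕ Wₕ²(1 − fₕ)sₕ²/nₕ with Wₕ = Nₕ/N, N = 25062.
Suburban: Wₕ = 0.72133110; term = 0.72133110²·(1 − 0.20500055)·286/3706 = 0.03192249.
Urban: Wₕ = 0.27866890; term = 0.27866890²·(1 − 0.12356816)·434/863 = 0.034227414.
Sum = 0.066149904.
SE = √(0.066149904) = 0.25720.

0.25720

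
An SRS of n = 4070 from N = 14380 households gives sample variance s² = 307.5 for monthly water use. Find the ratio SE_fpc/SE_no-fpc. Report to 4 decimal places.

f = n/N = 4070/14380 = 0.28303199.
SE_no-fpc = √(s²/n) = 0.27486874; SE_fpc = √((1−f)s²/n) = 0.23274226.
Ratio = √(1−f) = 0.84673964.

0.8467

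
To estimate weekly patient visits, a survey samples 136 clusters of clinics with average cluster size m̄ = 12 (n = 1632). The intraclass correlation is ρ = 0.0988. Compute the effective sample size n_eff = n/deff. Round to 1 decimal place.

deff = 1 + (12 − 1)·0.0988 = 1 + 1.0868 = 2.0868.
n_eff = 1632 / 2.0868 = 782.1.

782.1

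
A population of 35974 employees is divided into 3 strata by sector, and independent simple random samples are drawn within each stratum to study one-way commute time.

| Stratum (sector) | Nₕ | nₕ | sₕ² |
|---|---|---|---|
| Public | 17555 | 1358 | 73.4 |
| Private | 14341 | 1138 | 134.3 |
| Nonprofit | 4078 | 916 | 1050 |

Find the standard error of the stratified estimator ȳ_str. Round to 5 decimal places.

Var(ȳ_str) = Σₕ Wₕ²(1 − fₕ)sₕ²/nₕ with Wₕ = Nₕ/N, N = 35974.
Public: Wₕ = 0.48799133; term = 0.48799133²·(1 − 0.07735688)·73.4/1358 = 0.011875564.
Private: Wₕ = 0.39864902; term = 0.39864902²·(1 − 0.07935290)·134.3/1138 = 0.01726666.
Nonprofit: Wₕ = 0.11335965; term = 0.11335965²·(1 − 0.22461991)·1050/916 = 0.011421561.
Sum = 0.040563785.
SE = √(0.040563785) = 0.20140.

0.20140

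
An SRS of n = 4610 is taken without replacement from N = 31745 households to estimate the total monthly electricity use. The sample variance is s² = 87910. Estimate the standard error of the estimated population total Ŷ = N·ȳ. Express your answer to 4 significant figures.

Var(Ŷ) = N²·Var(ȳ) = N²·(1 − n/N)·s²/n.
f = 4610/31745 = 0.14521972; Var(ȳ) = 0.85478028·87910/4610 = 16.300159.
Var(Ŷ) = 31745² · 16.300159 = 1.6426404 × 10^10.
SE(Ŷ) = √(1.6426404 × 10^10) = 128200.

128200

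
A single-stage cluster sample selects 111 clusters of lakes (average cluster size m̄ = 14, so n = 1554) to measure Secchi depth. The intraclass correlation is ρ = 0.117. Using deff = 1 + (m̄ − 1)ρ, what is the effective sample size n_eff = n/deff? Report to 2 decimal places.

616.42

deff = 1 + (14 − 1)·0.117 = 1 + 1.521 = 2.521.
n_eff = 1554 / 2.521 = 616.42.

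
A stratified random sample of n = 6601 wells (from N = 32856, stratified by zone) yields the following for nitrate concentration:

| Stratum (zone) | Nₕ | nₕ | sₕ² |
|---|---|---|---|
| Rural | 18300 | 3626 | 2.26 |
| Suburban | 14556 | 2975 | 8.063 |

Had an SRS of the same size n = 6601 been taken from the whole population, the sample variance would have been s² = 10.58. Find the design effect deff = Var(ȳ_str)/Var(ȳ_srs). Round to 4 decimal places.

0.4515

Var(ȳ_str) = Σ Wₕ²(1−fₕ)sₕ²/nₕ with Wₕ = Nₕ/32856:
  Rural: (18300/32856)²·(1−3626/18300)·2.26/3626 = 1.5504254 × 10^-4
  Suburban: (14556/32856)²·(1−2975/14556)·8.063/2975 = 4.2322218 × 10^-4
  → Var(ȳ_str) = 5.7826472 × 10^-4.
Var(ȳ_srs) = (1 − 6601/32856)·10.58/6601 = 0.0012807763.
deff = (5.7826472 × 10^-4) / 0.0012807763 = 0.4515.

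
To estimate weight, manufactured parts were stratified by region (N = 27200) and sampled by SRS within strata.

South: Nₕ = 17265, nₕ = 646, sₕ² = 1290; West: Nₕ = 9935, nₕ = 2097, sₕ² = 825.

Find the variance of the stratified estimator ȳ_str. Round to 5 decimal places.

0.81585

Var(ȳ_str) = Σₕ Wₕ²(1 − fₕ)sₕ²/nₕ with Wₕ = Nₕ/N, N = 27200.
South: Wₕ = 0.63474265; term = 0.63474265²·(1 − 0.03741674)·1290/646 = 0.77444549.
West: Wₕ = 0.36525735; term = 0.36525735²·(1 − 0.21107197)·825/2097 = 0.041408628.
Sum = 0.81585412.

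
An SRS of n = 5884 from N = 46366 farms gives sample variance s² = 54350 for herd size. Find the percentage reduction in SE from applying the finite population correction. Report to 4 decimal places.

f = n/N = 5884/46366 = 0.12690333.
SE_no-fpc = √(s²/n) = 3.0392291; SE_fpc = √((1−f)s²/n) = 2.8398448.
Ratio = √(1−f) = 0.93439642. Reduction = 100·(1 − 0.93439642) = 6.5604%.

6.5604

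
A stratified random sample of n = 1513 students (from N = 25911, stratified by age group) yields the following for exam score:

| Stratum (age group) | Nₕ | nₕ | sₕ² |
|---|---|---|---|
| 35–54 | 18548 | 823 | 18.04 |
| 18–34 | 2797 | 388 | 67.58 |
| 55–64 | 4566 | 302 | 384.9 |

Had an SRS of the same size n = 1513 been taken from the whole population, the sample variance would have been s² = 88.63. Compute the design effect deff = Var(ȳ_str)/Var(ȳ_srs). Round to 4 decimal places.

Var(ȳ_str) = Σ Wₕ²(1−fₕ)sₕ²/nₕ with Wₕ = Nₕ/25911:
  35–54: (18548/25911)²·(1−823/18548)·18.04/823 = 0.010733755
  18–34: (2797/25911)²·(1−388/2797)·67.58/388 = 0.001748024
  55–64: (4566/25911)²·(1−302/4566)·384.9/302 = 0.036959469
  → Var(ȳ_str) = 0.049441248.
Var(ȳ_srs) = (1 − 1513/25911)·88.63/1513 = 0.055158427.
deff = 0.049441248 / 0.055158427 = 0.8963.

0.8963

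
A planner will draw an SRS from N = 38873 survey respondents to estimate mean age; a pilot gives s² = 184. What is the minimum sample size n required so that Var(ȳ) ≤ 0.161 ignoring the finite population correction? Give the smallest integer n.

Without fpc, n₀ = s²/D = 184/0.161 = 1142.8571.
Rounding up, n = 1143.

1143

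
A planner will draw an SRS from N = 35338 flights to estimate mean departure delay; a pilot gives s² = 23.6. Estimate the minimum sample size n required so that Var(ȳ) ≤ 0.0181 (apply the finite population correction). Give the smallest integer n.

Without fpc, n₀ = s²/D = 23.6/0.0181 = 1303.8674.
With fpc, (1 − n/N)·s²/n ≤ D requires n ≥ n₀/(1 + n₀/N) = 1303.8674/(1 + 1303.8674/35338) = 1257.4705.
Rounding up, n = 1258.

1258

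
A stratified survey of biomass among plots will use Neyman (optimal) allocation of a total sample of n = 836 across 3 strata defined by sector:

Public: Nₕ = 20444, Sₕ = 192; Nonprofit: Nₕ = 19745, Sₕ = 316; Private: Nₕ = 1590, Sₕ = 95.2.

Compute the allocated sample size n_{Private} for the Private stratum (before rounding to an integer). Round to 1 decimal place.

Neyman allocation: nₕ = n·NₕSₕ / Σⱼ NⱼSⱼ.
Σ NⱼSⱼ = 20444·192 + 19745·316 + 1590·95.2 = 1.0316036 × 10^7.
n_{Private} = 836·1590·95.2 / (1.0316036 × 10^7) = 12.3.

12.3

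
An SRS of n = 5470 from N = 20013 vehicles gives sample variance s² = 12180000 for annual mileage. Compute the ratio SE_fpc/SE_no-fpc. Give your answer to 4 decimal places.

0.8525

f = n/N = 5470/20013 = 0.27332234.
SE_no-fpc = √(s²/n) = 47.187827; SE_fpc = √((1−f)s²/n) = 40.225448.
Ratio = √(1−f) = 0.85245390.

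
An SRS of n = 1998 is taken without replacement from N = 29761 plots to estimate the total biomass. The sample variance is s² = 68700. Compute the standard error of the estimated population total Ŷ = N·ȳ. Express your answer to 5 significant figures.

Var(Ŷ) = N²·Var(ȳ) = N²·(1 − n/N)·s²/n.
f = 1998/29761 = 0.06713484; Var(ȳ) = 0.93286516·68700/1998 = 32.075994.
Var(Ŷ) = 29761² · 32.075994 = 2.8410257 × 10^10.
SE(Ŷ) = √(2.8410257 × 10^10) = 168550.

168550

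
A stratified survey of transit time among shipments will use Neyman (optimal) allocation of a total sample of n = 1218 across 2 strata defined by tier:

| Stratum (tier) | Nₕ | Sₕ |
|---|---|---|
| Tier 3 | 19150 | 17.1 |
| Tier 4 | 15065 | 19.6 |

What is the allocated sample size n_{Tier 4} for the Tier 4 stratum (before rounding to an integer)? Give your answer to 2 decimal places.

577.52

Neyman allocation: nₕ = n·NₕSₕ / Σⱼ NⱼSⱼ.
Σ NⱼSⱼ = 19150·17.1 + 15065·19.6 = 622739.
n_{Tier 4} = 1218·15065·19.6 / 622739 = 577.52.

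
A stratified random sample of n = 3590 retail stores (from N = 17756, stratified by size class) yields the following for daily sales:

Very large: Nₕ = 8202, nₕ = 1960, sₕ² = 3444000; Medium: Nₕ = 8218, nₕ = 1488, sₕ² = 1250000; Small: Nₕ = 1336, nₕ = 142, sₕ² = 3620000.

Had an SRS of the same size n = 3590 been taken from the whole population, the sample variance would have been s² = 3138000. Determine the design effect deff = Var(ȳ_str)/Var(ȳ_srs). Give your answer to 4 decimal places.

Var(ȳ_str) = Σ Wₕ²(1−fₕ)sₕ²/nₕ with Wₕ = Nₕ/17756:
  Very large: (8202/17756)²·(1−1960/8202)·3444000/1960 = 285.33847
  Medium: (8218/17756)²·(1−1488/8218)·1250000/1488 = 147.36624
  Small: (1336/17756)²·(1−142/1336)·3620000/142 = 128.98545
  → Var(ȳ_str) = 561.69016.
Var(ȳ_srs) = (1 − 3590/17756)·3138000/3590 = 697.36571.
deff = 561.69016 / 697.36571 = 0.8054.

0.8054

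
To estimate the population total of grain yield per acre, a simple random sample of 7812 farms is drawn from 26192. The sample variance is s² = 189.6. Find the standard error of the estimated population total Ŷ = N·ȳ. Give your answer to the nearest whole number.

3418

Var(Ŷ) = N²·Var(ȳ) = N²·(1 − n/N)·s²/n.
f = 7812/26192 = 0.29825901; Var(ȳ) = 0.70174099·189.6/7812 = 0.017031502.
Var(Ŷ) = 26192² · 0.017031502 = 1.1683966 × 10^7.
SE(Ŷ) = √(1.1683966 × 10^7) = 3418.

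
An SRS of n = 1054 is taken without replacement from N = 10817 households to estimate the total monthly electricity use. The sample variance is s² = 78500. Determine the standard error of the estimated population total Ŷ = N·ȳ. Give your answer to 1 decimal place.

Var(Ŷ) = N²·Var(ȳ) = N²·(1 − n/N)·s²/n.
f = 1054/10817 = 0.09743922; Var(ȳ) = 0.90256078·78500/1054 = 67.221083.
Var(Ŷ) = 10817² · 67.221083 = 7.8653701 × 10^9.
SE(Ŷ) = √(7.8653701 × 10^9) = 88686.9.

88686.9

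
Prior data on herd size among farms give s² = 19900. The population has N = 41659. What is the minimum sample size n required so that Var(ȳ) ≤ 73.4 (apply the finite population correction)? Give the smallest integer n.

270

Without fpc, n₀ = s²/D = 19900/73.4 = 271.1172.
With fpc, (1 − n/N)·s²/n ≤ D requires n ≥ n₀/(1 + n₀/N) = 271.1172/(1 + 271.1172/41659) = 269.3642.
Rounding up, n = 270.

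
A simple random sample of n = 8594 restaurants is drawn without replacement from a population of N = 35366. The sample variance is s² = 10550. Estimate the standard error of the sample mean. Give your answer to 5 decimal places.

0.96400

Under SRS without replacement, Var(ȳ) = (1 − f)·s²/n with f = n/N = 8594/35366 = 0.24300175.
Var(ȳ) = (1 − 0.24300175)·10550/8594 = 0.75699825·1.2276007 = 0.92929154.
SE(ȳ) = √(0.92929154) = 0.96400.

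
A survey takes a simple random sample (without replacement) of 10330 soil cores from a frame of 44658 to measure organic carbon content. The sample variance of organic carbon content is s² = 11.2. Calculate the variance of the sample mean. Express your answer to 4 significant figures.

Under SRS without replacement, Var(ȳ) = (1 − f)·s²/n with f = n/N = 10330/44658 = 0.23131354.
Var(ȳ) = (1 − 0.23131354)·11.2/10330 = 0.76868646·0.0010842207 = 8.3342579 × 10^-4.

8.334 × 10^-4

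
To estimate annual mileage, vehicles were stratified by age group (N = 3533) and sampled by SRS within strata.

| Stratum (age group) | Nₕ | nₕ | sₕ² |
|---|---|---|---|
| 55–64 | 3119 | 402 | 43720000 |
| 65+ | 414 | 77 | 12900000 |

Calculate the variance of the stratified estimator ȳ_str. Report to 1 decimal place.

75709.2

Var(ȳ_str) = Σₕ Wₕ²(1 − fₕ)sₕ²/nₕ with Wₕ = Nₕ/N, N = 3533.
55–64: Wₕ = 0.88281913; term = 0.88281913²·(1 − 0.12888746)·43720000/402 = 73836.625.
65+: Wₕ = 0.11718087; term = 0.11718087²·(1 − 0.18599034)·12900000/77 = 1872.5868.
Sum = 75709.212.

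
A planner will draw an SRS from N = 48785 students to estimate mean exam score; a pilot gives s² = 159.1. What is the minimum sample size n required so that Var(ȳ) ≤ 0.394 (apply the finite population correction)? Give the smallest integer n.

401

Without fpc, n₀ = s²/D = 159.1/0.394 = 403.8071.
With fpc, (1 − n/N)·s²/n ≤ D requires n ≥ n₀/(1 + n₀/N) = 403.8071/(1 + 403.8071/48785) = 400.4921.
Rounding up, n = 401.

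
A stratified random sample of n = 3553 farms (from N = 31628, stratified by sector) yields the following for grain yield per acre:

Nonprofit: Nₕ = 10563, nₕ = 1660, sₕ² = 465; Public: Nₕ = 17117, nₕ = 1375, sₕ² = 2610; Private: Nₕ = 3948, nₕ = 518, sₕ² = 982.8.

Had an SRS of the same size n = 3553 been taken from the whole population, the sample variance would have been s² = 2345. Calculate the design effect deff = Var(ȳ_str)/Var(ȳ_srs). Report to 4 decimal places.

0.9615

Var(ȳ_str) = Σ Wₕ²(1−fₕ)sₕ²/nₕ with Wₕ = Nₕ/31628:
  Nonprofit: (10563/31628)²·(1−1660/10563)·465/1660 = 0.026334499
  Public: (17117/31628)²·(1−1375/17117)·2610/1375 = 0.5113072
  Private: (3948/31628)²·(1−518/3948)·982.8/518 = 0.025684031
  → Var(ȳ_str) = 0.56332573.
Var(ȳ_srs) = (1 − 3553/31628)·2345/3553 = 0.58586246.
deff = 0.56332573 / 0.58586246 = 0.9615.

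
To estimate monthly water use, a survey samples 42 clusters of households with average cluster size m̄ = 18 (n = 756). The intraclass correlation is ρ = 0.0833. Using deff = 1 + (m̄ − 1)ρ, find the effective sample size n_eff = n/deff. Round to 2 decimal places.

deff = 1 + (18 − 1)·0.0833 = 1 + 1.4161 = 2.4161.
n_eff = 756 / 2.4161 = 312.90.

312.90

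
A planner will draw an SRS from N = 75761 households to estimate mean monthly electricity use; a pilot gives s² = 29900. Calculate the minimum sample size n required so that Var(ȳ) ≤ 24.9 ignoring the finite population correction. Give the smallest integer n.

Without fpc, n₀ = s²/D = 29900/24.9 = 1200.8032.
Rounding up, n = 1201.

1201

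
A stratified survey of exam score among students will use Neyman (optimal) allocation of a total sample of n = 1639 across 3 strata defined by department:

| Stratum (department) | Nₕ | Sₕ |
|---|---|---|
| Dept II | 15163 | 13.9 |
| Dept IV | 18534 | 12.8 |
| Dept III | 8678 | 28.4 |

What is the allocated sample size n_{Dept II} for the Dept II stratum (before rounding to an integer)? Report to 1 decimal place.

497.4

Neyman allocation: nₕ = n·NₕSₕ / Σⱼ NⱼSⱼ.
Σ NⱼSⱼ = 15163·13.9 + 18534·12.8 + 8678·28.4 = 694456.1.
n_{Dept II} = 1639·15163·13.9 / 694456.1 = 497.4.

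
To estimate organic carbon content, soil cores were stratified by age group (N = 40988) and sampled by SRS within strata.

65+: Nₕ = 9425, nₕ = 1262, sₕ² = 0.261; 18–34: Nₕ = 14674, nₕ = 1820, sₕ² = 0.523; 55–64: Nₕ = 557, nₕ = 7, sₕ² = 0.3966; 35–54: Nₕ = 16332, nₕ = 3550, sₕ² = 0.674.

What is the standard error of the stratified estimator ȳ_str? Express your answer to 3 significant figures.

0.00870

Var(ȳ_str) = Σₕ Wₕ²(1 − fₕ)sₕ²/nₕ with Wₕ = Nₕ/N, N = 40988.
65+: Wₕ = 0.22994535; term = 0.22994535²·(1 − 0.13389920)·0.261/1262 = 9.4710658 × 10^-6.
18–34: Wₕ = 0.35800722; term = 0.35800722²·(1 − 0.12402889)·0.523/1820 = 3.2262919 × 10^-5.
55–64: Wₕ = 0.01358934; term = 0.01358934²·(1 − 0.01256732)·0.3966/7 = 1.0331398 × 10^-5.
35–54: Wₕ = 0.39845809; term = 0.39845809²·(1 − 0.21736468)·0.674/3550 = 2.3591539 × 10^-5.
Sum = 7.5656922 × 10^-5.
SE = √(7.5656922 × 10^-5) = 0.00870.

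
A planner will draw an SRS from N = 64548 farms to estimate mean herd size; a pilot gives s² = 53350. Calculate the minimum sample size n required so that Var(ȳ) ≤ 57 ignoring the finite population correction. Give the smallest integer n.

936

Without fpc, n₀ = s²/D = 53350/57 = 935.9649.
Rounding up, n = 936.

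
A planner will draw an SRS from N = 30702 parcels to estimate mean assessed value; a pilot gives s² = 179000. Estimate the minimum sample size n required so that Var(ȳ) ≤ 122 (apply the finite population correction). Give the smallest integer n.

Without fpc, n₀ = s²/D = 179000/122 = 1467.2131.
With fpc, (1 − n/N)·s²/n ≤ D requires n ≥ n₀/(1 + n₀/N) = 1467.2131/(1 + 1467.2131/30702) = 1400.2946.
Rounding up, n = 1401.

1401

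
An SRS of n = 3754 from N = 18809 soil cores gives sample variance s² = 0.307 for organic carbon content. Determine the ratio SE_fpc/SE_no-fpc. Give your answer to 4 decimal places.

0.8947

f = n/N = 3754/18809 = 0.19958530.
SE_no-fpc = √(s²/n) = 0.0090431983; SE_fpc = √((1−f)s²/n) = 0.0080905786.
Ratio = √(1−f) = 0.89465898.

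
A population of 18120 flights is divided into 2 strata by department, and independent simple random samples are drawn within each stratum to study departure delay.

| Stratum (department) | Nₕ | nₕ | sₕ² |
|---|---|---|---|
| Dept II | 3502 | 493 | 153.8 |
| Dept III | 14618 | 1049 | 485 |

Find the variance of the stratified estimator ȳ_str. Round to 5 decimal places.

0.28932

Var(ȳ_str) = Σₕ Wₕ²(1 − fₕ)sₕ²/nₕ with Wₕ = Nₕ/N, N = 18120.
Dept II: Wₕ = 0.19326711; term = 0.19326711²·(1 − 0.14077670)·153.8/493 = 0.010012242.
Dept III: Wₕ = 0.80673289; term = 0.80673289²·(1 − 0.07176084)·485/1049 = 0.27930947.
Sum = 0.28932171.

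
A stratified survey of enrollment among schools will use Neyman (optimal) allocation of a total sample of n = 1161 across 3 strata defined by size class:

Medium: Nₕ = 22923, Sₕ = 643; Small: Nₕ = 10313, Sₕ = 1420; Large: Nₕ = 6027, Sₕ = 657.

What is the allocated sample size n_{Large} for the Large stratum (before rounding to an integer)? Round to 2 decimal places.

Neyman allocation: nₕ = n·NₕSₕ / Σⱼ NⱼSⱼ.
Σ NⱼSⱼ = 22923·643 + 10313·1420 + 6027·657 = 3.3343688 × 10^7.
n_{Large} = 1161·6027·657 / (3.3343688 × 10^7) = 137.87.

137.87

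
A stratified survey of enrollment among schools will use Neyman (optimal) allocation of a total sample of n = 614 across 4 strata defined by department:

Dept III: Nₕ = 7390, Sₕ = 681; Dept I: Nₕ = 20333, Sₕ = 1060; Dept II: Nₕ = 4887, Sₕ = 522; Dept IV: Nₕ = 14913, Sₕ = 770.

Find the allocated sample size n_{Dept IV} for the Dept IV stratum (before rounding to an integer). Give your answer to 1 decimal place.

173.6

Neyman allocation: nₕ = n·NₕSₕ / Σⱼ NⱼSⱼ.
Σ NⱼSⱼ = 7390·681 + 20333·1060 + 4887·522 + 14913·770 = 4.0619594 × 10^7.
n_{Dept IV} = 614·14913·770 / (4.0619594 × 10^7) = 173.6.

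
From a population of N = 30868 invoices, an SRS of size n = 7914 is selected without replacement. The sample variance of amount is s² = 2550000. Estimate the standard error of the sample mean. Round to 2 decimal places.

15.48

Under SRS without replacement, Var(ȳ) = (1 − f)·s²/n with f = n/N = 7914/30868 = 0.25638201.
Var(ȳ) = (1 − 0.25638201)·2550000/7914 = 0.74361799·322.2138 = 239.60398.
SE(ȳ) = √(239.60398) = 15.48.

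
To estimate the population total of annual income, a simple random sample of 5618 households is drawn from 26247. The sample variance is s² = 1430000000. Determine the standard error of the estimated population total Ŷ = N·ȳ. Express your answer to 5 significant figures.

Var(Ŷ) = N²·Var(ȳ) = N²·(1 − n/N)·s²/n.
f = 5618/26247 = 0.21404351; Var(ȳ) = 0.78595649·1430000000/5618 = 200056.56.
Var(Ŷ) = 26247² · 200056.56 = 1.3781997 × 10^14.
SE(Ŷ) = √(1.3781997 × 10^14) = 1.1740 × 10^7.

1.1740 × 10^7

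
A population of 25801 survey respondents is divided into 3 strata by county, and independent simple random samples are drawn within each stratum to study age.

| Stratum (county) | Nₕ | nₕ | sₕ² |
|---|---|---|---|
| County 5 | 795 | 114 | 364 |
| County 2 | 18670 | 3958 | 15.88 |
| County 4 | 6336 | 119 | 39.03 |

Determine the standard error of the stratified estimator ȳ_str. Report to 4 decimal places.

Var(ȳ_str) = Σₕ Wₕ²(1 − fₕ)sₕ²/nₕ with Wₕ = Nₕ/N, N = 25801.
County 5: Wₕ = 0.03081276; term = 0.03081276²·(1 − 0.14339623)·364/114 = 0.0025967952.
County 2: Wₕ = 0.72361536; term = 0.72361536²·(1 − 0.21199786)·15.88/3958 = 0.0016554561.
County 4: Wₕ = 0.24557188; term = 0.24557188²·(1 − 0.01878157)·39.03/119 = 0.019407721.
Sum = 0.023659972.
SE = √(0.023659972) = 0.1538.

0.1538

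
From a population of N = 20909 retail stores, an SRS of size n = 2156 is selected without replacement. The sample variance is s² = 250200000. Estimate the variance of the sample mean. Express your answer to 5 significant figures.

104080

Under SRS without replacement, Var(ȳ) = (1 − f)·s²/n with f = n/N = 2156/20909 = 0.10311349.
Var(ȳ) = (1 − 0.10311349)·250200000/2156 = 0.89688651·116048.24 = 104082.1.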